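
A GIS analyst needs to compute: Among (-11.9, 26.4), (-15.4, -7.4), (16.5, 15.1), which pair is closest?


d(P0,P1) = 33.9807, d(P0,P2) = 30.5655, d(P1,P2) = 39.0366
Closest: P0 and P2

Closest pair: (-11.9, 26.4) and (16.5, 15.1), distance = 30.5655


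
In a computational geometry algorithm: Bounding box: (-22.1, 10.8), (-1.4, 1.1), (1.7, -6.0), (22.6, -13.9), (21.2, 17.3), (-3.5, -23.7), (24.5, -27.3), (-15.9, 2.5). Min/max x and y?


x range: [-22.1, 24.5]
y range: [-27.3, 17.3]
Bounding box: (-22.1,-27.3) to (24.5,17.3)

(-22.1,-27.3) to (24.5,17.3)


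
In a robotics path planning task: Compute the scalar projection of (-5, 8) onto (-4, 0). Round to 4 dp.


u.v = 20, |v| = sqrt(16) = 4
Scalar projection = u.v / |v| = 20 / sqrt(16) = 5

5


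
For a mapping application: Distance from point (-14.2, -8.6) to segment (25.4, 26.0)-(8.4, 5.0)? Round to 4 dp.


Project P onto AB: t = 1 (clamped to [0,1])
Closest point on segment: (8.4, 5)
Distance: 26.3765

26.3765


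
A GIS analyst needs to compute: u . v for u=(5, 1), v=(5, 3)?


u . v = u_x*v_x + u_y*v_y = 5*5 + 1*3
= 25 + 3 = 28

28


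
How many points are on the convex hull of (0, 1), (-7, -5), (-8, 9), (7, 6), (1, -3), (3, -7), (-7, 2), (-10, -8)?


Convex hull vertices (CCW): (-10, -8), (3, -7), (7, 6), (-8, 9)
Count = 4

4


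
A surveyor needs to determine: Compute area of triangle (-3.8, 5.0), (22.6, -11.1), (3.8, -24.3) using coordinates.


Area = |x_A(y_B-y_C) + x_B(y_C-y_A) + x_C(y_A-y_B)|/2
= |(-50.16) + (-662.18) + 61.18|/2
= 651.16/2 = 325.58

325.58


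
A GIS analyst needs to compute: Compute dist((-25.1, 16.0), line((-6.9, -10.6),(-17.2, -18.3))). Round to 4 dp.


|cross product| = 414.12
|line direction| = sqrt(165.38) = 12.86
Distance = 414.12/sqrt(165.38) = 32.2021

32.2021


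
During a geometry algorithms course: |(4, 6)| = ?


|u| = sqrt(4^2 + 6^2) = sqrt(52) = 7.2111

7.2111


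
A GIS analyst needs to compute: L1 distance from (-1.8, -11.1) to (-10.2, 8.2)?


|(-1.8)-(-10.2)| + |(-11.1)-8.2| = 8.4 + 19.3 = 27.7

27.7


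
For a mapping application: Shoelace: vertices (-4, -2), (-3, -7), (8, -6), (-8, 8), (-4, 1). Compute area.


Shoelace sum: ((-4)*(-7) - (-3)*(-2)) + ((-3)*(-6) - 8*(-7)) + (8*8 - (-8)*(-6)) + ((-8)*1 - (-4)*8) + ((-4)*(-2) - (-4)*1)
= 148
Area = |148|/2 = 74

74


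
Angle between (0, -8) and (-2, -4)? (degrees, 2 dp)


u.v = 32, |u| = sqrt(64) = 8, |v| = sqrt(20) = 4.4721
cos(theta) = u.v/(|u||v|) = 32/sqrt(1280) = 0.894427
theta = acos(0.894427) = 26.57 degrees

26.57 degrees


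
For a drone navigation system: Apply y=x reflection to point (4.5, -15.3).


Reflection over y=x: (x,y) -> (y,x)
(4.5, -15.3) -> (-15.3, 4.5)

(-15.3, 4.5)


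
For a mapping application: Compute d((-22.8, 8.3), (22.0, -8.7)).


dx=44.8, dy=-17
d^2 = 44.8^2 + (-17)^2 = 2296.04
d = sqrt(2296.04) = 47.917

47.917


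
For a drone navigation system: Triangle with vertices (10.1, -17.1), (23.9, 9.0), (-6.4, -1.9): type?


Side lengths squared: AB^2=871.65, BC^2=1036.9, CA^2=503.29
Sorted: [503.29, 871.65, 1036.9]
By sides: Scalene, By angles: Acute

Scalene, Acute


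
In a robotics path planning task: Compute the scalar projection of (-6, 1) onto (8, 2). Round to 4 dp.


u.v = -46, |v| = sqrt(68) = 8.2462
Scalar projection = u.v / |v| = -46 / sqrt(68) = -5.5783

-5.5783


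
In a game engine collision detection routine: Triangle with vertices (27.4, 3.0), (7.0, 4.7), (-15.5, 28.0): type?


Side lengths squared: AB^2=419.05, BC^2=1049.14, CA^2=2465.41
Sorted: [419.05, 1049.14, 2465.41]
By sides: Scalene, By angles: Obtuse

Scalene, Obtuse


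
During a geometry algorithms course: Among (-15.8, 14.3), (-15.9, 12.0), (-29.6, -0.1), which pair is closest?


d(P0,P1) = 2.3022, d(P0,P2) = 19.9449, d(P1,P2) = 18.2784
Closest: P0 and P1

Closest pair: (-15.8, 14.3) and (-15.9, 12.0), distance = 2.3022


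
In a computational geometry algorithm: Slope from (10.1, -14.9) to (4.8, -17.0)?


slope = (y2-y1)/(x2-x1) = ((-17)-(-14.9))/(4.8-10.1) = (-2.1)/(-5.3) = 0.3962

0.3962


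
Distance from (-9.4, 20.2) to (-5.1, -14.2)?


dx=4.3, dy=-34.4
d^2 = 4.3^2 + (-34.4)^2 = 1201.85
d = sqrt(1201.85) = 34.6677

34.6677


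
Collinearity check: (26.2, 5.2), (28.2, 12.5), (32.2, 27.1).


Cross product: (28.2-26.2)*(27.1-5.2) - (12.5-5.2)*(32.2-26.2)
= 0

Yes, collinear


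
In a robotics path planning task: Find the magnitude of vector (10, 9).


|u| = sqrt(10^2 + 9^2) = sqrt(181) = 13.4536

13.4536


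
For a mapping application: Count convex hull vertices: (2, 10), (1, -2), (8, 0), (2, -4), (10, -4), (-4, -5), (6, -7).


Convex hull vertices (CCW): (-4, -5), (6, -7), (10, -4), (8, 0), (2, 10)
Count = 5

5


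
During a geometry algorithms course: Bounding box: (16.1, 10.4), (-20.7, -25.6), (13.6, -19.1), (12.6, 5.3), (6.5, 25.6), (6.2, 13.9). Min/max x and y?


x range: [-20.7, 16.1]
y range: [-25.6, 25.6]
Bounding box: (-20.7,-25.6) to (16.1,25.6)

(-20.7,-25.6) to (16.1,25.6)


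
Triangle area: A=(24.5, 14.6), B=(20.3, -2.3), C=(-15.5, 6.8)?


Area = |x_A(y_B-y_C) + x_B(y_C-y_A) + x_C(y_A-y_B)|/2
= |(-222.95) + (-158.34) + (-261.95)|/2
= 643.24/2 = 321.62

321.62


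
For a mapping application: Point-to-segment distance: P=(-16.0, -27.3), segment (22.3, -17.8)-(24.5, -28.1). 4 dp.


Project P onto AB: t = 0.1225 (clamped to [0,1])
Closest point on segment: (22.5695, -19.0618)
Distance: 39.4395

39.4395


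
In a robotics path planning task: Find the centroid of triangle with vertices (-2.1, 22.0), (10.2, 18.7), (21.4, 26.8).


Centroid = ((x_A+x_B+x_C)/3, (y_A+y_B+y_C)/3)
= (((-2.1)+10.2+21.4)/3, (22+18.7+26.8)/3)
= (9.8333, 22.5)

(9.8333, 22.5)


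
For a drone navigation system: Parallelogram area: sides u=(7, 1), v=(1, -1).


|u x v| = |7*(-1) - 1*1|
= |(-7) - 1| = 8

8


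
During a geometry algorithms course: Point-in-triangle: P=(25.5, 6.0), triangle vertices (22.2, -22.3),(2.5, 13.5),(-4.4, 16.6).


Cross products: AB x AP = -675.65, BC x BP = -19.55, CA x CP = 881.15
All same sign? no

No, outside


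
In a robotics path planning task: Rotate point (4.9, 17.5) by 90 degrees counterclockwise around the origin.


90° CCW: (x,y) -> (-y, x)
(4.9,17.5) -> (-17.5, 4.9)

(-17.5, 4.9)


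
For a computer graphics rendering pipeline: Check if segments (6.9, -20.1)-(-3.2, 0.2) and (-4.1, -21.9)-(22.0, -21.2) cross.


Cross products: d1=39.28, d2=576.18, d3=241.48, d4=-295.42
d1*d2 < 0 and d3*d4 < 0? no

No, they don't intersect


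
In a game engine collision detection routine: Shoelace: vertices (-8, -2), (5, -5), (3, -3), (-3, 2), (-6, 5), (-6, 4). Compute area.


Shoelace sum: ((-8)*(-5) - 5*(-2)) + (5*(-3) - 3*(-5)) + (3*2 - (-3)*(-3)) + ((-3)*5 - (-6)*2) + ((-6)*4 - (-6)*5) + ((-6)*(-2) - (-8)*4)
= 94
Area = |94|/2 = 47

47


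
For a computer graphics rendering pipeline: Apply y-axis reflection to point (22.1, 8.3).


Reflection over y-axis: (x,y) -> (-x,y)
(22.1, 8.3) -> (-22.1, 8.3)

(-22.1, 8.3)


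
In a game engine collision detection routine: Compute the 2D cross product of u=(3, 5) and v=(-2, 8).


u x v = u_x*v_y - u_y*v_x = 3*8 - 5*(-2)
= 24 - (-10) = 34

34


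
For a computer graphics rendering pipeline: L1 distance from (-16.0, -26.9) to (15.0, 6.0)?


|(-16)-15| + |(-26.9)-6| = 31 + 32.9 = 63.9

63.9


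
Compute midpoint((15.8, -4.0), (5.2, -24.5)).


M = ((15.8+5.2)/2, ((-4)+(-24.5))/2)
= (10.5, -14.25)

(10.5, -14.25)


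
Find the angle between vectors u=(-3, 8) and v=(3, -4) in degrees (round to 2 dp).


u.v = -41, |u| = sqrt(73) = 8.544, |v| = sqrt(25) = 5
cos(theta) = u.v/(|u||v|) = -41/sqrt(1825) = -0.959737
theta = acos(-0.959737) = 163.69 degrees

163.69 degrees


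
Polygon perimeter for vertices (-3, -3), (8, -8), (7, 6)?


Sides: (-3, -3)->(8, -8): sqrt(146) = 12.083046, (8, -8)->(7, 6): sqrt(197) = 14.035669, (7, 6)->(-3, -3): sqrt(181) = 13.453624
Sum = 39.572339
Perimeter = 39.5723

39.5723


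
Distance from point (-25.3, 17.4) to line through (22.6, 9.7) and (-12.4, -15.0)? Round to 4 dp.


|cross product| = 1452.63
|line direction| = sqrt(1835.09) = 42.838
Distance = 1452.63/sqrt(1835.09) = 33.9099

33.9099


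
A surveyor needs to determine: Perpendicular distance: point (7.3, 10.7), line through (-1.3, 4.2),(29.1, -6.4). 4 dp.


|cross product| = 288.76
|line direction| = sqrt(1036.52) = 32.195
Distance = 288.76/sqrt(1036.52) = 8.9691

8.9691


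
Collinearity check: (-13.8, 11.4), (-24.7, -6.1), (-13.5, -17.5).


Cross product: ((-24.7)-(-13.8))*((-17.5)-11.4) - ((-6.1)-11.4)*((-13.5)-(-13.8))
= 320.26

No, not collinear


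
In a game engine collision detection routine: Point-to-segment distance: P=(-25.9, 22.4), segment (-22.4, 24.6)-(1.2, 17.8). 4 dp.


Project P onto AB: t = 0 (clamped to [0,1])
Closest point on segment: (-22.4, 24.6)
Distance: 4.134

4.134


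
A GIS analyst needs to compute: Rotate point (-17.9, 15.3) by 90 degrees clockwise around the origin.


90° CW: (x,y) -> (y, -x)
(-17.9,15.3) -> (15.3, 17.9)

(15.3, 17.9)


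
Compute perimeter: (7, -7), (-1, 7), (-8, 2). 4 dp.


Sides: (7, -7)->(-1, 7): sqrt(260) = 16.124515, (-1, 7)->(-8, 2): sqrt(74) = 8.602325, (-8, 2)->(7, -7): sqrt(306) = 17.492856
Sum = 42.219696
Perimeter = 42.2197

42.2197


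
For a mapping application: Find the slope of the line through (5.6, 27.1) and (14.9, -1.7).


slope = (y2-y1)/(x2-x1) = ((-1.7)-27.1)/(14.9-5.6) = (-28.8)/9.3 = -3.0968

-3.0968


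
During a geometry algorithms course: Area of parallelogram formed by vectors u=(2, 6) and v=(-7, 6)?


|u x v| = |2*6 - 6*(-7)|
= |12 - (-42)| = 54

54


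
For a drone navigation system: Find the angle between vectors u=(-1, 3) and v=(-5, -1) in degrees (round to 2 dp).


u.v = 2, |u| = sqrt(10) = 3.1623, |v| = sqrt(26) = 5.099
cos(theta) = u.v/(|u||v|) = 2/sqrt(260) = 0.124035
theta = acos(0.124035) = 82.87 degrees

82.87 degrees


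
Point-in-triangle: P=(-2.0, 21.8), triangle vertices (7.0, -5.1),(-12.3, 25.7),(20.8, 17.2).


Cross products: AB x AP = -241.97, BC x BP = -41.54, CA x CP = -571.92
All same sign? yes

Yes, inside


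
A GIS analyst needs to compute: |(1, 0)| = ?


|u| = sqrt(1^2 + 0^2) = sqrt(1) = 1

1


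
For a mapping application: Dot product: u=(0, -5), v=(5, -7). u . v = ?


u . v = u_x*v_x + u_y*v_y = 0*5 + (-5)*(-7)
= 0 + 35 = 35

35


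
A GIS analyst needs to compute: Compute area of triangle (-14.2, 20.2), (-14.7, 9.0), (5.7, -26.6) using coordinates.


Area = |x_A(y_B-y_C) + x_B(y_C-y_A) + x_C(y_A-y_B)|/2
= |(-505.52) + 687.96 + 63.84|/2
= 246.28/2 = 123.14

123.14


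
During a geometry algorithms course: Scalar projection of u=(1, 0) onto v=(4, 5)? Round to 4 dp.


u.v = 4, |v| = sqrt(41) = 6.4031
Scalar projection = u.v / |v| = 4 / sqrt(41) = 0.6247

0.6247


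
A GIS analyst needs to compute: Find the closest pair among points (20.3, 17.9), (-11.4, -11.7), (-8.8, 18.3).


d(P0,P1) = 43.3711, d(P0,P2) = 29.1027, d(P1,P2) = 30.1125
Closest: P0 and P2

Closest pair: (20.3, 17.9) and (-8.8, 18.3), distance = 29.1027


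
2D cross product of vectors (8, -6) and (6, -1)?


u x v = u_x*v_y - u_y*v_x = 8*(-1) - (-6)*6
= (-8) - (-36) = 28

28


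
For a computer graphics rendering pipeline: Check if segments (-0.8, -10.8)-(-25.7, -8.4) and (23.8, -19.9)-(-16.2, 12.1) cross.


Cross products: d1=423.2, d2=1124, d3=167.55, d4=-533.25
d1*d2 < 0 and d3*d4 < 0? no

No, they don't intersect


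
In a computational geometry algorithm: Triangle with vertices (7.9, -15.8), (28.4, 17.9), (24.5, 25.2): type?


Side lengths squared: AB^2=1555.94, BC^2=68.5, CA^2=1956.56
Sorted: [68.5, 1555.94, 1956.56]
By sides: Scalene, By angles: Obtuse

Scalene, Obtuse


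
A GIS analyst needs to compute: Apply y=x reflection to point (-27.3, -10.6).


Reflection over y=x: (x,y) -> (y,x)
(-27.3, -10.6) -> (-10.6, -27.3)

(-10.6, -27.3)


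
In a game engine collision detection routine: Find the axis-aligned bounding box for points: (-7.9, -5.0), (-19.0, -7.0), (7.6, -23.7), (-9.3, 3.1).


x range: [-19, 7.6]
y range: [-23.7, 3.1]
Bounding box: (-19,-23.7) to (7.6,3.1)

(-19,-23.7) to (7.6,3.1)


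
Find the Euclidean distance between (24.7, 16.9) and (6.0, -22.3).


dx=-18.7, dy=-39.2
d^2 = (-18.7)^2 + (-39.2)^2 = 1886.33
d = sqrt(1886.33) = 43.4319

43.4319


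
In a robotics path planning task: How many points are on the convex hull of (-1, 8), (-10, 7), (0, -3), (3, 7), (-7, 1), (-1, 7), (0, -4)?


Convex hull vertices (CCW): (-10, 7), (-7, 1), (0, -4), (3, 7), (-1, 8)
Count = 5

5


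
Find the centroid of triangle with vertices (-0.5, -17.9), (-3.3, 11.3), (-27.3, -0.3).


Centroid = ((x_A+x_B+x_C)/3, (y_A+y_B+y_C)/3)
= (((-0.5)+(-3.3)+(-27.3))/3, ((-17.9)+11.3+(-0.3))/3)
= (-10.3667, -2.3)

(-10.3667, -2.3)


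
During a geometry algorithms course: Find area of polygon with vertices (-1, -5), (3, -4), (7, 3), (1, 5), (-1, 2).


Shoelace sum: ((-1)*(-4) - 3*(-5)) + (3*3 - 7*(-4)) + (7*5 - 1*3) + (1*2 - (-1)*5) + ((-1)*(-5) - (-1)*2)
= 102
Area = |102|/2 = 51

51


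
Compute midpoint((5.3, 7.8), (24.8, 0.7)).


M = ((5.3+24.8)/2, (7.8+0.7)/2)
= (15.05, 4.25)

(15.05, 4.25)


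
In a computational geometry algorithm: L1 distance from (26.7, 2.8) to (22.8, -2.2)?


|26.7-22.8| + |2.8-(-2.2)| = 3.9 + 5 = 8.9

8.9


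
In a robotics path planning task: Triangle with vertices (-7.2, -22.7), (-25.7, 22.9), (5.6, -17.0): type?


Side lengths squared: AB^2=2421.61, BC^2=2571.7, CA^2=196.33
Sorted: [196.33, 2421.61, 2571.7]
By sides: Scalene, By angles: Acute

Scalene, Acute


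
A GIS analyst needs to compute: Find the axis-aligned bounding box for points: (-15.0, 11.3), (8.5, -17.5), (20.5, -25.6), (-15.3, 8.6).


x range: [-15.3, 20.5]
y range: [-25.6, 11.3]
Bounding box: (-15.3,-25.6) to (20.5,11.3)

(-15.3,-25.6) to (20.5,11.3)


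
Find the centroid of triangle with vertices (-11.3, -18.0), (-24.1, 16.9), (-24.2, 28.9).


Centroid = ((x_A+x_B+x_C)/3, (y_A+y_B+y_C)/3)
= (((-11.3)+(-24.1)+(-24.2))/3, ((-18)+16.9+28.9)/3)
= (-19.8667, 9.2667)

(-19.8667, 9.2667)


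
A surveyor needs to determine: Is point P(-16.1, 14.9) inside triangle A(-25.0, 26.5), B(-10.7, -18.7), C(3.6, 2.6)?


Cross products: AB x AP = 236.4, BC x BP = 595.5, CA x CP = 119.05
All same sign? yes

Yes, inside


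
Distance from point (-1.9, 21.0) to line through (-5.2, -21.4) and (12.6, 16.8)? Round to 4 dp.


|cross product| = 628.66
|line direction| = sqrt(1776.08) = 42.1436
Distance = 628.66/sqrt(1776.08) = 14.9171

14.9171


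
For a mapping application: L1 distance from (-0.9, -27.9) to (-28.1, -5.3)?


|(-0.9)-(-28.1)| + |(-27.9)-(-5.3)| = 27.2 + 22.6 = 49.8

49.8


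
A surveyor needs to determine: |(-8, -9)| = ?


|u| = sqrt((-8)^2 + (-9)^2) = sqrt(145) = 12.0416

12.0416


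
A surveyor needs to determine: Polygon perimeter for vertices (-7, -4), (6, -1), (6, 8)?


Sides: (-7, -4)->(6, -1): sqrt(178) = 13.341664, (6, -1)->(6, 8): sqrt(81) = 9, (6, 8)->(-7, -4): sqrt(313) = 17.691806
Sum = 40.03347
Perimeter = 40.0335

40.0335


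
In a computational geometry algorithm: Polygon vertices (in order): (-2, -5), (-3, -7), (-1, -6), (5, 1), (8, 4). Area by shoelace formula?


Shoelace sum: ((-2)*(-7) - (-3)*(-5)) + ((-3)*(-6) - (-1)*(-7)) + ((-1)*1 - 5*(-6)) + (5*4 - 8*1) + (8*(-5) - (-2)*4)
= 19
Area = |19|/2 = 9.5

9.5


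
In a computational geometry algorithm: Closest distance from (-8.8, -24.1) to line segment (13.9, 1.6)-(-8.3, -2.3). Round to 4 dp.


Project P onto AB: t = 1 (clamped to [0,1])
Closest point on segment: (-8.3, -2.3)
Distance: 21.8057

21.8057


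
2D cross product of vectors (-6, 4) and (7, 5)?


u x v = u_x*v_y - u_y*v_x = (-6)*5 - 4*7
= (-30) - 28 = -58

-58


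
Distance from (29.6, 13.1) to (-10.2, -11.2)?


dx=-39.8, dy=-24.3
d^2 = (-39.8)^2 + (-24.3)^2 = 2174.53
d = sqrt(2174.53) = 46.6319

46.6319


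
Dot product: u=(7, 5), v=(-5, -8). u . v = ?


u . v = u_x*v_x + u_y*v_y = 7*(-5) + 5*(-8)
= (-35) + (-40) = -75

-75


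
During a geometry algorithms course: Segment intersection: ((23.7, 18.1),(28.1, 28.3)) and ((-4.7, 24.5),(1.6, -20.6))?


Cross products: d1=1240.52, d2=1503.22, d3=317.84, d4=55.14
d1*d2 < 0 and d3*d4 < 0? no

No, they don't intersect


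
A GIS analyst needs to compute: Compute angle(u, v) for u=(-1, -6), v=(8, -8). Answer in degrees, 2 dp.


u.v = 40, |u| = sqrt(37) = 6.0828, |v| = sqrt(128) = 11.3137
cos(theta) = u.v/(|u||v|) = 40/sqrt(4736) = 0.581238
theta = acos(0.581238) = 54.46 degrees

54.46 degrees


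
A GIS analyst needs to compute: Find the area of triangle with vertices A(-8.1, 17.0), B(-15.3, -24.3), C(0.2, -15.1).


Area = |x_A(y_B-y_C) + x_B(y_C-y_A) + x_C(y_A-y_B)|/2
= |74.52 + 491.13 + 8.26|/2
= 573.91/2 = 286.955

286.955


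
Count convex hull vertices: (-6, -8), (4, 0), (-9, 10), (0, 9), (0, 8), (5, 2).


Convex hull vertices (CCW): (-9, 10), (-6, -8), (4, 0), (5, 2), (0, 9)
Count = 5

5


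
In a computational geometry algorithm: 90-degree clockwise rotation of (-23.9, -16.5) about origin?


90° CW: (x,y) -> (y, -x)
(-23.9,-16.5) -> (-16.5, 23.9)

(-16.5, 23.9)


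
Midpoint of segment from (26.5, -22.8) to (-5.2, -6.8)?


M = ((26.5+(-5.2))/2, ((-22.8)+(-6.8))/2)
= (10.65, -14.8)

(10.65, -14.8)


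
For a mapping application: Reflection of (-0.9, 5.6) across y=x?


Reflection over y=x: (x,y) -> (y,x)
(-0.9, 5.6) -> (5.6, -0.9)

(5.6, -0.9)


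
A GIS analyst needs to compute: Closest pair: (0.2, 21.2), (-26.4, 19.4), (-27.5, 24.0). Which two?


d(P0,P1) = 26.6608, d(P0,P2) = 27.8412, d(P1,P2) = 4.7297
Closest: P1 and P2

Closest pair: (-26.4, 19.4) and (-27.5, 24.0), distance = 4.7297


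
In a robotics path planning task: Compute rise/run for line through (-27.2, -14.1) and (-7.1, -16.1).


slope = (y2-y1)/(x2-x1) = ((-16.1)-(-14.1))/((-7.1)-(-27.2)) = (-2)/20.1 = -0.0995

-0.0995


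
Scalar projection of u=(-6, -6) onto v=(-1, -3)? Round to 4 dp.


u.v = 24, |v| = sqrt(10) = 3.1623
Scalar projection = u.v / |v| = 24 / sqrt(10) = 7.5895

7.5895


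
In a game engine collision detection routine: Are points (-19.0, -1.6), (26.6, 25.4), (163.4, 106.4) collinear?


Cross product: (26.6-(-19))*(106.4-(-1.6)) - (25.4-(-1.6))*(163.4-(-19))
= 0

Yes, collinear


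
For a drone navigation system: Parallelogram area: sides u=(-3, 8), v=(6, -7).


|u x v| = |(-3)*(-7) - 8*6|
= |21 - 48| = 27

27


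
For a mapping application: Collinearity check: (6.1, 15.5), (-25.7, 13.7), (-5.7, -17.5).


Cross product: ((-25.7)-6.1)*((-17.5)-15.5) - (13.7-15.5)*((-5.7)-6.1)
= 1028.16

No, not collinear


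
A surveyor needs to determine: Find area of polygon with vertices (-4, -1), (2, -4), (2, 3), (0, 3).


Shoelace sum: ((-4)*(-4) - 2*(-1)) + (2*3 - 2*(-4)) + (2*3 - 0*3) + (0*(-1) - (-4)*3)
= 50
Area = |50|/2 = 25

25


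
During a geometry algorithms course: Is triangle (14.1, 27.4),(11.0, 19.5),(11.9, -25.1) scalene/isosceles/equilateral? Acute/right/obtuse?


Side lengths squared: AB^2=72.02, BC^2=1989.97, CA^2=2761.09
Sorted: [72.02, 1989.97, 2761.09]
By sides: Scalene, By angles: Obtuse

Scalene, Obtuse


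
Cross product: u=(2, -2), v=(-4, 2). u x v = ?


u x v = u_x*v_y - u_y*v_x = 2*2 - (-2)*(-4)
= 4 - 8 = -4

-4


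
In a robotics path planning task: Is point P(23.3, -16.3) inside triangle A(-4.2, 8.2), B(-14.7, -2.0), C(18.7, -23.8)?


Cross products: AB x AP = 537.75, BC x BP = 350.78, CA x CP = -318.95
All same sign? no

No, outside


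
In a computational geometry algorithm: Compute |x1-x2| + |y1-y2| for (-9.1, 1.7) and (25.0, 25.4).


|(-9.1)-25| + |1.7-25.4| = 34.1 + 23.7 = 57.8

57.8


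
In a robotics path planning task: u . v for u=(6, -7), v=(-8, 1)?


u . v = u_x*v_x + u_y*v_y = 6*(-8) + (-7)*1
= (-48) + (-7) = -55

-55


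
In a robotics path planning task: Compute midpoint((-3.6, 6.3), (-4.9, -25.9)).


M = (((-3.6)+(-4.9))/2, (6.3+(-25.9))/2)
= (-4.25, -9.8)

(-4.25, -9.8)


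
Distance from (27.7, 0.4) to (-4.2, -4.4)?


dx=-31.9, dy=-4.8
d^2 = (-31.9)^2 + (-4.8)^2 = 1040.65
d = sqrt(1040.65) = 32.2591

32.2591


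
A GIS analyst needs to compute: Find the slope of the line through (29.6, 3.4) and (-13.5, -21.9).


slope = (y2-y1)/(x2-x1) = ((-21.9)-3.4)/((-13.5)-29.6) = (-25.3)/(-43.1) = 0.587

0.587


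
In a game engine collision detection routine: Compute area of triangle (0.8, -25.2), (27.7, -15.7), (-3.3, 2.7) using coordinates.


Area = |x_A(y_B-y_C) + x_B(y_C-y_A) + x_C(y_A-y_B)|/2
= |(-14.72) + 772.83 + 31.35|/2
= 789.46/2 = 394.73

394.73


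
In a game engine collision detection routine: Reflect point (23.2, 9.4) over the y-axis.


Reflection over y-axis: (x,y) -> (-x,y)
(23.2, 9.4) -> (-23.2, 9.4)

(-23.2, 9.4)


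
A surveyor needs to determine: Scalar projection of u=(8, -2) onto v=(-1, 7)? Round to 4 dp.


u.v = -22, |v| = sqrt(50) = 7.0711
Scalar projection = u.v / |v| = -22 / sqrt(50) = -3.1113

-3.1113


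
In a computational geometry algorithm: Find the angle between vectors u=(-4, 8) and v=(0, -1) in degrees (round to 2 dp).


u.v = -8, |u| = sqrt(80) = 8.9443, |v| = sqrt(1) = 1
cos(theta) = u.v/(|u||v|) = -8/sqrt(80) = -0.894427
theta = acos(-0.894427) = 153.43 degrees

153.43 degrees


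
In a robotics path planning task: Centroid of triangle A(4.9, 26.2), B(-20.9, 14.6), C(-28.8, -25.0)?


Centroid = ((x_A+x_B+x_C)/3, (y_A+y_B+y_C)/3)
= ((4.9+(-20.9)+(-28.8))/3, (26.2+14.6+(-25))/3)
= (-14.9333, 5.2667)

(-14.9333, 5.2667)


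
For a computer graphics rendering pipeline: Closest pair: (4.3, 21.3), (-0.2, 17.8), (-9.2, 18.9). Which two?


d(P0,P1) = 5.7009, d(P0,P2) = 13.7117, d(P1,P2) = 9.067
Closest: P0 and P1

Closest pair: (4.3, 21.3) and (-0.2, 17.8), distance = 5.7009


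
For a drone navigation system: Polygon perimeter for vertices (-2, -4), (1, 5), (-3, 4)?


Sides: (-2, -4)->(1, 5): sqrt(90) = 9.486833, (1, 5)->(-3, 4): sqrt(17) = 4.123106, (-3, 4)->(-2, -4): sqrt(65) = 8.062258
Sum = 21.672197
Perimeter = 21.6722

21.6722


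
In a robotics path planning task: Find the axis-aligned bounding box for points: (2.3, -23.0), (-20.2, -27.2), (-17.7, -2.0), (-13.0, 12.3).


x range: [-20.2, 2.3]
y range: [-27.2, 12.3]
Bounding box: (-20.2,-27.2) to (2.3,12.3)

(-20.2,-27.2) to (2.3,12.3)


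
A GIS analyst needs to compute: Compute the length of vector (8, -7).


|u| = sqrt(8^2 + (-7)^2) = sqrt(113) = 10.6301

10.6301


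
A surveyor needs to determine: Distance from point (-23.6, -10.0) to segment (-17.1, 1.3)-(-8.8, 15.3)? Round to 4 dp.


Project P onto AB: t = 0 (clamped to [0,1])
Closest point on segment: (-17.1, 1.3)
Distance: 13.0361

13.0361


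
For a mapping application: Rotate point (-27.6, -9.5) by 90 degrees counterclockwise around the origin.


90° CCW: (x,y) -> (-y, x)
(-27.6,-9.5) -> (9.5, -27.6)

(9.5, -27.6)


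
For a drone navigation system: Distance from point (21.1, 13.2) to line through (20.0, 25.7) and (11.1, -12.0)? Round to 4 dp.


|cross product| = 152.72
|line direction| = sqrt(1500.5) = 38.7363
Distance = 152.72/sqrt(1500.5) = 3.9426

3.9426


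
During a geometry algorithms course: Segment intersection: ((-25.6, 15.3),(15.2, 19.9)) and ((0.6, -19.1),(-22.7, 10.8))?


Cross products: d1=-18.14, d2=-1345.24, d3=-1524.04, d4=-196.94
d1*d2 < 0 and d3*d4 < 0? no

No, they don't intersect


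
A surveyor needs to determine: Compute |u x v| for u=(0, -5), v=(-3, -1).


|u x v| = |0*(-1) - (-5)*(-3)|
= |0 - 15| = 15

15


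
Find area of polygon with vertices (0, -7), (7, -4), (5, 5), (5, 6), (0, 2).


Shoelace sum: (0*(-4) - 7*(-7)) + (7*5 - 5*(-4)) + (5*6 - 5*5) + (5*2 - 0*6) + (0*(-7) - 0*2)
= 119
Area = |119|/2 = 59.5

59.5


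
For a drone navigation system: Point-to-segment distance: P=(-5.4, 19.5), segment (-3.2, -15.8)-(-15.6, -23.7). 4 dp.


Project P onto AB: t = 0 (clamped to [0,1])
Closest point on segment: (-3.2, -15.8)
Distance: 35.3685

35.3685


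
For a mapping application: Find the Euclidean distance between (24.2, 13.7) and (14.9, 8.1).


dx=-9.3, dy=-5.6
d^2 = (-9.3)^2 + (-5.6)^2 = 117.85
d = sqrt(117.85) = 10.8559

10.8559


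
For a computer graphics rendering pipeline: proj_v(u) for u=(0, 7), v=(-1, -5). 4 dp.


u.v = -35, |v| = sqrt(26) = 5.099
Scalar projection = u.v / |v| = -35 / sqrt(26) = -6.8641

-6.8641


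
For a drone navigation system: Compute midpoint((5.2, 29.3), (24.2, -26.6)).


M = ((5.2+24.2)/2, (29.3+(-26.6))/2)
= (14.7, 1.35)

(14.7, 1.35)


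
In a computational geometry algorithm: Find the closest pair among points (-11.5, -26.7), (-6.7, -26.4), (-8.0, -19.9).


d(P0,P1) = 4.8094, d(P0,P2) = 7.6479, d(P1,P2) = 6.6287
Closest: P0 and P1

Closest pair: (-11.5, -26.7) and (-6.7, -26.4), distance = 4.8094


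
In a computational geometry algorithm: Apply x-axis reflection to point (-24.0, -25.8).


Reflection over x-axis: (x,y) -> (x,-y)
(-24, -25.8) -> (-24, 25.8)

(-24, 25.8)


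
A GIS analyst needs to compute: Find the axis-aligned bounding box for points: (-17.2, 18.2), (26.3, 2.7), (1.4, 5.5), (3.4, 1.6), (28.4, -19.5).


x range: [-17.2, 28.4]
y range: [-19.5, 18.2]
Bounding box: (-17.2,-19.5) to (28.4,18.2)

(-17.2,-19.5) to (28.4,18.2)


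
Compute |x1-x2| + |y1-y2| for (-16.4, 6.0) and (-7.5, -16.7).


|(-16.4)-(-7.5)| + |6-(-16.7)| = 8.9 + 22.7 = 31.6

31.6


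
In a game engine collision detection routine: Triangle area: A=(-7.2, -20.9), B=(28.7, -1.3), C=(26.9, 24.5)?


Area = |x_A(y_B-y_C) + x_B(y_C-y_A) + x_C(y_A-y_B)|/2
= |185.76 + 1302.98 + (-527.24)|/2
= 961.5/2 = 480.75

480.75


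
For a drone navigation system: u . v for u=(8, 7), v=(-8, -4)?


u . v = u_x*v_x + u_y*v_y = 8*(-8) + 7*(-4)
= (-64) + (-28) = -92

-92


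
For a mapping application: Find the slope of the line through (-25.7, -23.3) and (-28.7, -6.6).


slope = (y2-y1)/(x2-x1) = ((-6.6)-(-23.3))/((-28.7)-(-25.7)) = 16.7/(-3) = -5.5667

-5.5667


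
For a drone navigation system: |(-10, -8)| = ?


|u| = sqrt((-10)^2 + (-8)^2) = sqrt(164) = 12.8062

12.8062


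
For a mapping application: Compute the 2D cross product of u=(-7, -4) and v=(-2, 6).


u x v = u_x*v_y - u_y*v_x = (-7)*6 - (-4)*(-2)
= (-42) - 8 = -50

-50


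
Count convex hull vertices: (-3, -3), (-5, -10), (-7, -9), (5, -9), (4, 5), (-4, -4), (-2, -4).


Convex hull vertices (CCW): (-7, -9), (-5, -10), (5, -9), (4, 5), (-4, -4)
Count = 5

5


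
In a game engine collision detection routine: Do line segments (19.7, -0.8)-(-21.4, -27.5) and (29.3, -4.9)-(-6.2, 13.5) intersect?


Cross products: d1=31.09, d2=1735.18, d3=424.83, d4=-1279.26
d1*d2 < 0 and d3*d4 < 0? no

No, they don't intersect


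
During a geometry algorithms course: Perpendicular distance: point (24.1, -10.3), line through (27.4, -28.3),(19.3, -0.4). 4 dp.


|cross product| = 53.73
|line direction| = sqrt(844.02) = 29.052
Distance = 53.73/sqrt(844.02) = 1.8494

1.8494


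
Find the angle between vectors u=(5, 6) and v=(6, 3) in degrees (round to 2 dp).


u.v = 48, |u| = sqrt(61) = 7.8102, |v| = sqrt(45) = 6.7082
cos(theta) = u.v/(|u||v|) = 48/sqrt(2745) = 0.916157
theta = acos(0.916157) = 23.63 degrees

23.63 degrees


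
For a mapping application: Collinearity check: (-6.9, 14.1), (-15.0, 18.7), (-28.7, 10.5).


Cross product: ((-15)-(-6.9))*(10.5-14.1) - (18.7-14.1)*((-28.7)-(-6.9))
= 129.44

No, not collinear


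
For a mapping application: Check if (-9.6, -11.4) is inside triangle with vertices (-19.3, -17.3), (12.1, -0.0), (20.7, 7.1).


Cross products: AB x AP = 17.45, BC x BP = 56.03, CA x CP = 0.68
All same sign? yes

Yes, inside


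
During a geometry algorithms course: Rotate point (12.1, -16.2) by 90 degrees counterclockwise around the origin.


90° CCW: (x,y) -> (-y, x)
(12.1,-16.2) -> (16.2, 12.1)

(16.2, 12.1)


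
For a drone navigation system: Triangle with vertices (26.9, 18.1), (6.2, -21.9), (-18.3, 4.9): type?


Side lengths squared: AB^2=2028.49, BC^2=1318.49, CA^2=2217.28
Sorted: [1318.49, 2028.49, 2217.28]
By sides: Scalene, By angles: Acute

Scalene, Acute


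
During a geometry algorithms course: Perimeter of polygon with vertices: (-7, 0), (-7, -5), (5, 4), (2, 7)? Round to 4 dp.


Sides: (-7, 0)->(-7, -5): sqrt(25) = 5, (-7, -5)->(5, 4): sqrt(225) = 15, (5, 4)->(2, 7): sqrt(18) = 4.242641, (2, 7)->(-7, 0): sqrt(130) = 11.401754
Sum = 35.644395
Perimeter = 35.6444

35.6444


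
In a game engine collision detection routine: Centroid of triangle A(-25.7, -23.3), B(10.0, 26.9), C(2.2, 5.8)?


Centroid = ((x_A+x_B+x_C)/3, (y_A+y_B+y_C)/3)
= (((-25.7)+10+2.2)/3, ((-23.3)+26.9+5.8)/3)
= (-4.5, 3.1333)

(-4.5, 3.1333)


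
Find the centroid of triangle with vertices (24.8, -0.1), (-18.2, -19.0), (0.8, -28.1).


Centroid = ((x_A+x_B+x_C)/3, (y_A+y_B+y_C)/3)
= ((24.8+(-18.2)+0.8)/3, ((-0.1)+(-19)+(-28.1))/3)
= (2.4667, -15.7333)

(2.4667, -15.7333)


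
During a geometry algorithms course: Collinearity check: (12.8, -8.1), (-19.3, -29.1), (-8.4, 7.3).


Cross product: ((-19.3)-12.8)*(7.3-(-8.1)) - ((-29.1)-(-8.1))*((-8.4)-12.8)
= -939.54

No, not collinear


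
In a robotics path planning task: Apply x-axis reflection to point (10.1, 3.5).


Reflection over x-axis: (x,y) -> (x,-y)
(10.1, 3.5) -> (10.1, -3.5)

(10.1, -3.5)


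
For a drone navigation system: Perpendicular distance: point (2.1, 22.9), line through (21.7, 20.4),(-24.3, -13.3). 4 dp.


|cross product| = 775.52
|line direction| = sqrt(3251.69) = 57.0236
Distance = 775.52/sqrt(3251.69) = 13.6

13.6


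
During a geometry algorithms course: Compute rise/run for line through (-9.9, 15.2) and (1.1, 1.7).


slope = (y2-y1)/(x2-x1) = (1.7-15.2)/(1.1-(-9.9)) = (-13.5)/11 = -1.2273

-1.2273


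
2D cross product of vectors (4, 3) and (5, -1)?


u x v = u_x*v_y - u_y*v_x = 4*(-1) - 3*5
= (-4) - 15 = -19

-19


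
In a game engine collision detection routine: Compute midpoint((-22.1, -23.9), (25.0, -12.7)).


M = (((-22.1)+25)/2, ((-23.9)+(-12.7))/2)
= (1.45, -18.3)

(1.45, -18.3)


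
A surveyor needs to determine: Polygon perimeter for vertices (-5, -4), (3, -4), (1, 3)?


Sides: (-5, -4)->(3, -4): sqrt(64) = 8, (3, -4)->(1, 3): sqrt(53) = 7.28011, (1, 3)->(-5, -4): sqrt(85) = 9.219544
Sum = 24.499654
Perimeter = 24.4997

24.4997


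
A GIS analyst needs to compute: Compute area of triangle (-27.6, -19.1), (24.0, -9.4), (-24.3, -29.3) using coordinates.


Area = |x_A(y_B-y_C) + x_B(y_C-y_A) + x_C(y_A-y_B)|/2
= |(-549.24) + (-244.8) + 235.71|/2
= 558.33/2 = 279.165

279.165


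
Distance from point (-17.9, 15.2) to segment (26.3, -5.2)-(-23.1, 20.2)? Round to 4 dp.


Project P onto AB: t = 0.8756 (clamped to [0,1])
Closest point on segment: (-16.954, 17.0399)
Distance: 2.0689

2.0689


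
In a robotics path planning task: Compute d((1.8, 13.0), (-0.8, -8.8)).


dx=-2.6, dy=-21.8
d^2 = (-2.6)^2 + (-21.8)^2 = 482
d = sqrt(482) = 21.9545

21.9545


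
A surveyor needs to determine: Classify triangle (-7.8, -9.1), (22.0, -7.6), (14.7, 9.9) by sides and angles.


Side lengths squared: AB^2=890.29, BC^2=359.54, CA^2=867.25
Sorted: [359.54, 867.25, 890.29]
By sides: Scalene, By angles: Acute

Scalene, Acute


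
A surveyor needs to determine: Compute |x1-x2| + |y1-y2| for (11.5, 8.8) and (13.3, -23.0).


|11.5-13.3| + |8.8-(-23)| = 1.8 + 31.8 = 33.6

33.6


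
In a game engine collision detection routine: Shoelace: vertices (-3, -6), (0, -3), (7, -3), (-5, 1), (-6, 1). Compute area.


Shoelace sum: ((-3)*(-3) - 0*(-6)) + (0*(-3) - 7*(-3)) + (7*1 - (-5)*(-3)) + ((-5)*1 - (-6)*1) + ((-6)*(-6) - (-3)*1)
= 62
Area = |62|/2 = 31

31


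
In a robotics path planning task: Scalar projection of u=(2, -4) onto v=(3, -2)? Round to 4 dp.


u.v = 14, |v| = sqrt(13) = 3.6056
Scalar projection = u.v / |v| = 14 / sqrt(13) = 3.8829

3.8829


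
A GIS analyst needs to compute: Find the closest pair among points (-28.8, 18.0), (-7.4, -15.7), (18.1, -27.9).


d(P0,P1) = 39.9205, d(P0,P2) = 65.6233, d(P1,P2) = 28.2682
Closest: P1 and P2

Closest pair: (-7.4, -15.7) and (18.1, -27.9), distance = 28.2682


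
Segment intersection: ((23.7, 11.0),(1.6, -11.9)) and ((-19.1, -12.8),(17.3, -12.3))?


Cross products: d1=844.92, d2=22.41, d3=-454.14, d4=368.37
d1*d2 < 0 and d3*d4 < 0? no

No, they don't intersect


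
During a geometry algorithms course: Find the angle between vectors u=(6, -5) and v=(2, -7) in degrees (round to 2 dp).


u.v = 47, |u| = sqrt(61) = 7.8102, |v| = sqrt(53) = 7.2801
cos(theta) = u.v/(|u||v|) = 47/sqrt(3233) = 0.826599
theta = acos(0.826599) = 34.25 degrees

34.25 degrees


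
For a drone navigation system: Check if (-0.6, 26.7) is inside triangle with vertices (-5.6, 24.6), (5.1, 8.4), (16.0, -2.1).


Cross products: AB x AP = 103.47, BC x BP = 139.62, CA x CP = -178.86
All same sign? no

No, outside


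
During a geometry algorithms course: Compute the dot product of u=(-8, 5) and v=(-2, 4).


u . v = u_x*v_x + u_y*v_y = (-8)*(-2) + 5*4
= 16 + 20 = 36

36


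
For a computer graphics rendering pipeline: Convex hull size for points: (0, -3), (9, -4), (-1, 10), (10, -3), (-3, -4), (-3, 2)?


Convex hull vertices (CCW): (-3, -4), (9, -4), (10, -3), (-1, 10), (-3, 2)
Count = 5

5


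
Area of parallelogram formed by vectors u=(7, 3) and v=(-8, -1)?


|u x v| = |7*(-1) - 3*(-8)|
= |(-7) - (-24)| = 17

17


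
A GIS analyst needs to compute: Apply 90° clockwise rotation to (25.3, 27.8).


90° CW: (x,y) -> (y, -x)
(25.3,27.8) -> (27.8, -25.3)

(27.8, -25.3)


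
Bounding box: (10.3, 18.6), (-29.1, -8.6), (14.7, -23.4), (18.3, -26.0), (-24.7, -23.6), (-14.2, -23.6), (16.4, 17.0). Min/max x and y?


x range: [-29.1, 18.3]
y range: [-26, 18.6]
Bounding box: (-29.1,-26) to (18.3,18.6)

(-29.1,-26) to (18.3,18.6)


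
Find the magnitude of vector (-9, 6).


|u| = sqrt((-9)^2 + 6^2) = sqrt(117) = 10.8167

10.8167


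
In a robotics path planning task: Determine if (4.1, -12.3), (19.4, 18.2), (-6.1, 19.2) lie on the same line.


Cross product: (19.4-4.1)*(19.2-(-12.3)) - (18.2-(-12.3))*((-6.1)-4.1)
= 793.05

No, not collinear


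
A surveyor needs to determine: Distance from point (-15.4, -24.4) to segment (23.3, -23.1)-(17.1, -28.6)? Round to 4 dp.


Project P onto AB: t = 1 (clamped to [0,1])
Closest point on segment: (17.1, -28.6)
Distance: 32.7703

32.7703


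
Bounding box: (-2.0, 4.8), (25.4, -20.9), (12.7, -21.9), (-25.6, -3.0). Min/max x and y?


x range: [-25.6, 25.4]
y range: [-21.9, 4.8]
Bounding box: (-25.6,-21.9) to (25.4,4.8)

(-25.6,-21.9) to (25.4,4.8)


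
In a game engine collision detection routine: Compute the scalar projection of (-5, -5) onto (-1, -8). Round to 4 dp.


u.v = 45, |v| = sqrt(65) = 8.0623
Scalar projection = u.v / |v| = 45 / sqrt(65) = 5.5816

5.5816


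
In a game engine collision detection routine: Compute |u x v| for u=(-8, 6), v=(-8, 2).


|u x v| = |(-8)*2 - 6*(-8)|
= |(-16) - (-48)| = 32

32


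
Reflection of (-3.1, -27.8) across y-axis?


Reflection over y-axis: (x,y) -> (-x,y)
(-3.1, -27.8) -> (3.1, -27.8)

(3.1, -27.8)


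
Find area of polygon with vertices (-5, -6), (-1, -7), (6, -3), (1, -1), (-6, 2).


Shoelace sum: ((-5)*(-7) - (-1)*(-6)) + ((-1)*(-3) - 6*(-7)) + (6*(-1) - 1*(-3)) + (1*2 - (-6)*(-1)) + ((-6)*(-6) - (-5)*2)
= 113
Area = |113|/2 = 56.5

56.5


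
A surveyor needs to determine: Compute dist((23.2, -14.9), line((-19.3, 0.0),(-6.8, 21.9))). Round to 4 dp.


|cross product| = 1117
|line direction| = sqrt(635.86) = 25.2163
Distance = 1117/sqrt(635.86) = 44.2968

44.2968


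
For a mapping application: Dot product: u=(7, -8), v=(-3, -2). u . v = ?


u . v = u_x*v_x + u_y*v_y = 7*(-3) + (-8)*(-2)
= (-21) + 16 = -5

-5


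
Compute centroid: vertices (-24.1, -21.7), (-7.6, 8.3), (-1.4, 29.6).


Centroid = ((x_A+x_B+x_C)/3, (y_A+y_B+y_C)/3)
= (((-24.1)+(-7.6)+(-1.4))/3, ((-21.7)+8.3+29.6)/3)
= (-11.0333, 5.4)

(-11.0333, 5.4)


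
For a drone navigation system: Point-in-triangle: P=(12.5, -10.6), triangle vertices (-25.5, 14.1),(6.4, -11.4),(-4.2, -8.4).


Cross products: AB x AP = 181.07, BC x BP = -26.78, CA x CP = -328.89
All same sign? no

No, outside


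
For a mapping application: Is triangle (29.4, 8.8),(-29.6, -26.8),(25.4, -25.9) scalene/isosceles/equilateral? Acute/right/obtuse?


Side lengths squared: AB^2=4748.36, BC^2=3025.81, CA^2=1220.09
Sorted: [1220.09, 3025.81, 4748.36]
By sides: Scalene, By angles: Obtuse

Scalene, Obtuse


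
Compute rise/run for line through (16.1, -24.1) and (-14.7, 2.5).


slope = (y2-y1)/(x2-x1) = (2.5-(-24.1))/((-14.7)-16.1) = 26.6/(-30.8) = -0.8636

-0.8636


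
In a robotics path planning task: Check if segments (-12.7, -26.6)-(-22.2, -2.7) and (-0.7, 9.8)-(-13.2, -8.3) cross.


Cross products: d1=237.8, d2=-232.9, d3=-632.6, d4=-161.9
d1*d2 < 0 and d3*d4 < 0? no

No, they don't intersect


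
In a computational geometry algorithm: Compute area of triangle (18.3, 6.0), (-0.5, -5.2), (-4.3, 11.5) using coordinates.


Area = |x_A(y_B-y_C) + x_B(y_C-y_A) + x_C(y_A-y_B)|/2
= |(-305.61) + (-2.75) + (-48.16)|/2
= 356.52/2 = 178.26

178.26


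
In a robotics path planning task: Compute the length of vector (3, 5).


|u| = sqrt(3^2 + 5^2) = sqrt(34) = 5.831

5.831


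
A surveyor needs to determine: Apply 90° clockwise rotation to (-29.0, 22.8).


90° CW: (x,y) -> (y, -x)
(-29,22.8) -> (22.8, 29)

(22.8, 29)


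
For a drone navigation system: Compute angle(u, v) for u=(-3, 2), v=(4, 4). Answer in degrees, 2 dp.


u.v = -4, |u| = sqrt(13) = 3.6056, |v| = sqrt(32) = 5.6569
cos(theta) = u.v/(|u||v|) = -4/sqrt(416) = -0.196116
theta = acos(-0.196116) = 101.31 degrees

101.31 degrees


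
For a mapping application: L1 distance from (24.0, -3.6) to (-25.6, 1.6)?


|24-(-25.6)| + |(-3.6)-1.6| = 49.6 + 5.2 = 54.8

54.8


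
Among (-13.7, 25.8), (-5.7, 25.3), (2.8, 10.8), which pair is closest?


d(P0,P1) = 8.0156, d(P0,P2) = 22.2991, d(P1,P2) = 16.8077
Closest: P0 and P1

Closest pair: (-13.7, 25.8) and (-5.7, 25.3), distance = 8.0156


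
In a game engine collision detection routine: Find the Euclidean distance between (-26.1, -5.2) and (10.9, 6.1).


dx=37, dy=11.3
d^2 = 37^2 + 11.3^2 = 1496.69
d = sqrt(1496.69) = 38.6871

38.6871


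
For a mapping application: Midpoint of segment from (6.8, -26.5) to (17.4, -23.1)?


M = ((6.8+17.4)/2, ((-26.5)+(-23.1))/2)
= (12.1, -24.8)

(12.1, -24.8)


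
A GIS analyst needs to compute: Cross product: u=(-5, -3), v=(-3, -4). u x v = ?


u x v = u_x*v_y - u_y*v_x = (-5)*(-4) - (-3)*(-3)
= 20 - 9 = 11

11


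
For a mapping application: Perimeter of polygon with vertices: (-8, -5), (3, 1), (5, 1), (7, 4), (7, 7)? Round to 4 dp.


Sides: (-8, -5)->(3, 1): sqrt(157) = 12.529964, (3, 1)->(5, 1): sqrt(4) = 2, (5, 1)->(7, 4): sqrt(13) = 3.605551, (7, 4)->(7, 7): sqrt(9) = 3, (7, 7)->(-8, -5): sqrt(369) = 19.209373
Sum = 40.344888
Perimeter = 40.3449

40.3449


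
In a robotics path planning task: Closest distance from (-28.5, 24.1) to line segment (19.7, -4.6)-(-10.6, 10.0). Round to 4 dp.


Project P onto AB: t = 1 (clamped to [0,1])
Closest point on segment: (-10.6, 10)
Distance: 22.7864

22.7864


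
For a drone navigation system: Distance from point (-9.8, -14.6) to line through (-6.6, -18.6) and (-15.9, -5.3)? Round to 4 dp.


|cross product| = 5.36
|line direction| = sqrt(263.38) = 16.229
Distance = 5.36/sqrt(263.38) = 0.3303

0.3303
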